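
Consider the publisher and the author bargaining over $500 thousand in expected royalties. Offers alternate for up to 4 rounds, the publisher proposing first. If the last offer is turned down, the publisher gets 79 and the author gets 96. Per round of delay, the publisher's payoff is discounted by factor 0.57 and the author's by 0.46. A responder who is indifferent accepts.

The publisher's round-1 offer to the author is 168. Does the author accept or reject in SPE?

Round 4 (the author proposes): the publisher gets 79 if talks fail, so the author offers 79 and keeps 421.
Round 3 (the publisher proposes): the author can get 421 next round, worth 0.46 × 421 = 193.66 now. The publisher offers 193.66 and keeps 500 − 193.66 = 306.34.
Round 2 (the author proposes): the publisher can get 306.34 next round, worth 0.57 × 306.34 = 174.6138 now; the author offers that and keeps 325.3862.
So by rejecting in round 1, the author gets 325.3862 next round, worth 0.46 × 325.3862 = 149.677652 now.
Offer 168 ≥ 149.677652, so the author accepts.

Accept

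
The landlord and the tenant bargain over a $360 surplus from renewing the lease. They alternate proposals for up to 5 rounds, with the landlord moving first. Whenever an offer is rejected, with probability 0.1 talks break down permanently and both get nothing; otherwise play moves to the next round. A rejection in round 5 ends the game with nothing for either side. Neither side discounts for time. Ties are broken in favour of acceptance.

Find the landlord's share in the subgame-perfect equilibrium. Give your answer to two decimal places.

301.36

By backward induction:
Round 5 (the landlord proposes): rejection yields 0 for the tenant; the landlord offers 0 and keeps 360.
Round 4 (the tenant proposes): rejecting gives the landlord an expected 0.9 × 360 = 324; the tenant offers that and keeps 36.
Round 3 (the landlord proposes): rejecting gives the tenant an expected 0.9 × 36 = 32.4; the landlord offers that and keeps 327.6.
Round 2 (the tenant proposes): rejecting gives the landlord an expected 0.9 × 327.6 = 294.84; the tenant offers that and keeps 65.16.
Round 1 (the landlord proposes): rejecting gives the tenant an expected 0.9 × 65.16 = 58.644; the landlord offers that and keeps 301.356.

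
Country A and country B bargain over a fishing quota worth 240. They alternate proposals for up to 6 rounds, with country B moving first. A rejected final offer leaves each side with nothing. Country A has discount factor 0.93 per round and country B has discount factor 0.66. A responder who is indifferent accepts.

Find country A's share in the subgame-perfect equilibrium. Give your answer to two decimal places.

206.56

Round 6 (country A proposes): country B will accept anything ≥ 0, so country A offers 0 and keeps 240.
Round 5 (country B proposes): country A can get 240 next round, worth 0.93 × 240 = 223.2 now. Country B offers 223.2 and keeps 240 − 223.2 = 16.8.
Round 4 (country A proposes): country B can get 16.8 next round, worth 0.66 × 16.8 = 11.088 now; country A offers that and keeps 228.912.
Round 3 (country B proposes): country A can get 228.912 next round, worth 0.93 × 228.912 = 212.88816 now; country B offers that and keeps 27.11184.
Round 2 (country A proposes): country B can get 27.11184 next round, worth 0.66 × 27.11184 = 17.8938144 now. Country A offers 17.8938144 and keeps 240 − 17.8938144 = 222.1061856.
Round 1 (country B proposes): country A can get 222.1061856 next round, worth 0.93 × 222.1061856 = 206.558752608 now. Country B offers 206.558752608 and keeps 240 − 206.558752608 = 33.441247392.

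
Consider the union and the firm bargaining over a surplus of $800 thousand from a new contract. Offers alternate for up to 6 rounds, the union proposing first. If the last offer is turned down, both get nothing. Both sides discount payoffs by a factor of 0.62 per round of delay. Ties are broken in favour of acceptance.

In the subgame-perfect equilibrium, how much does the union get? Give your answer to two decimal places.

465.78

Round 6 (the firm proposes): rejection yields 0 for the union; the firm offers 0 and keeps 800.
Round 5 (the union proposes): the firm can get 800 next round, worth 0.62 × 800 = 496 now; the union offers that and keeps 304.
Round 4 (the firm proposes): the union can get 304 next round, worth 0.62 × 304 = 188.48 now, so the firm offers 188.48, keeping 611.52.
Round 3 (the union proposes): the firm can get 611.52 next round, worth 0.62 × 611.52 = 379.1424 now. The union offers 379.1424 and keeps 800 − 379.1424 = 420.8576.
Round 2 (the firm proposes): the union can get 420.8576 next round, worth 0.62 × 420.8576 = 260.931712 now. The firm offers 260.931712 and keeps 800 − 260.931712 = 539.068288.
Round 1 (the union proposes): the firm can get 539.068288 next round, worth 0.62 × 539.068288 = 334.22233856 now; the union offers that and keeps 465.77766144.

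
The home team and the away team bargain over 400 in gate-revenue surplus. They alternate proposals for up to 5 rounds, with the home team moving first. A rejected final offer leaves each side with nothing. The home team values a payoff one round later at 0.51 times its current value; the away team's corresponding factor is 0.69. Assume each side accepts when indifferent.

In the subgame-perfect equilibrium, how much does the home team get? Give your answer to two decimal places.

Round 5 (the home team proposes): the away team will accept anything ≥ 0, so the home team offers 0 and keeps 400.
Round 4 (the away team proposes): the home team can get 400 next round, worth 0.51 × 400 = 204 now; the away team offers that and keeps 196.
Round 3 (the home team proposes): the away team can get 196 next round, worth 0.69 × 196 = 135.24 now; the home team offers that and keeps 264.76.
Round 2 (the away team proposes): the home team can get 264.76 next round, worth 0.51 × 264.76 = 135.0276 now. The away team offers 135.0276 and keeps 400 − 135.0276 = 264.9724.
Round 1 (the home team proposes): the away team can get 264.9724 next round, worth 0.69 × 264.9724 = 182.830956 now. The home team offers 182.830956 and keeps 400 − 182.830956 = 217.169044.

217.17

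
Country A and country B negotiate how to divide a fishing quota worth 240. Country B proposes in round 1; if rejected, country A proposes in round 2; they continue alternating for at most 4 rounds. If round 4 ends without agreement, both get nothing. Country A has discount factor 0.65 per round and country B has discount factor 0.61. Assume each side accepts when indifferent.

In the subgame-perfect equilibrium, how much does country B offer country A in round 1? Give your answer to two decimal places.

122.69

Round 4 (country A proposes): rejection yields 0 for country B; country A offers 0 and keeps 240.
Round 3 (country B proposes): country A can get 240 next round, worth 0.65 × 240 = 156 now. Country B offers 156 and keeps 240 − 156 = 84.
Round 2 (country A proposes): country B can get 84 next round, worth 0.61 × 84 = 51.24 now; country A offers that and keeps 188.76.
Round 1 (country B proposes): country A can get 188.76 next round, worth 0.65 × 188.76 = 122.694 now, so country B offers 122.694, keeping 117.306.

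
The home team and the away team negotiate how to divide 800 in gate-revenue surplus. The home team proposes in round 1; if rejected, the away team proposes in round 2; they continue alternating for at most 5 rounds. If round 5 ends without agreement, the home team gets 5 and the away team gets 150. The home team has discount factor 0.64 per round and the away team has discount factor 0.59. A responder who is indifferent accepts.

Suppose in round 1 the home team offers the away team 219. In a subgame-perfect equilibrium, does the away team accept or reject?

Reject

Round 5 (the home team proposes): the away team gets 150 if talks fail, so the home team offers 150 and keeps 650.
Round 4 (the away team proposes): the home team can get 650 next round, worth 0.64 × 650 = 416 now, so the away team offers 416, keeping 384.
Round 3 (the home team proposes): the away team can get 384 next round, worth 0.59 × 384 = 226.56 now. The home team offers 226.56 and keeps 800 − 226.56 = 573.44.
Round 2 (the away team proposes): the home team can get 573.44 next round, worth 0.64 × 573.44 = 367.0016 now; the away team offers that and keeps 432.9984.
So by rejecting in round 1, the away team gets 432.9984 next round, worth 0.59 × 432.9984 = 255.469056 now.
Offer 219 < 255.469056, so the away team rejects.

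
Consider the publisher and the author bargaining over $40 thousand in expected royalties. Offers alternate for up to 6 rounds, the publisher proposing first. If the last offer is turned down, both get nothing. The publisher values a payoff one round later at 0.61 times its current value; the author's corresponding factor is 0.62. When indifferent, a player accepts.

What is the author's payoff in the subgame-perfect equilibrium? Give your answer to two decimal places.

16.88

Round 6 (the author proposes): rejection yields 0 for the publisher; the author offers 0 and keeps 40.
Round 5 (the publisher proposes): the author can get 40 next round, worth 0.62 × 40 = 24.8 now, so the publisher offers 24.8, keeping 15.2.
Round 4 (the author proposes): the publisher can get 15.2 next round, worth 0.61 × 15.2 = 9.272 now, so the author offers 9.272, keeping 30.728.
Round 3 (the publisher proposes): the author can get 30.728 next round, worth 0.62 × 30.728 = 19.05136 now, so the publisher offers 19.05136, keeping 20.94864.
Round 2 (the author proposes): the publisher can get 20.94864 next round, worth 0.61 × 20.94864 = 12.7786704 now, so the author offers 12.7786704, keeping 27.2213296.
Round 1 (the publisher proposes): the author can get 27.2213296 next round, worth 0.62 × 27.2213296 = 16.877224352 now. The publisher offers 16.877224352 and keeps 40 − 16.877224352 = 23.122775648.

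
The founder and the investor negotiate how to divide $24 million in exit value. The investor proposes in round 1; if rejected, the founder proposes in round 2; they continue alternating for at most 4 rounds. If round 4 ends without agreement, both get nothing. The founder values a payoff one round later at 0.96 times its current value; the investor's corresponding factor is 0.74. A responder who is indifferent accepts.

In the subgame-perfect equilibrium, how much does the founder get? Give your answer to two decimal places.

22.36

Round 4 (the founder proposes): the investor will accept anything ≥ 0, so the founder offers 0 and keeps 24.
Round 3 (the investor proposes): the founder can get 24 next round, worth 0.96 × 24 = 23.04 now. The investor offers 23.04 and keeps 24 − 23.04 = 0.96.
Round 2 (the founder proposes): the investor can get 0.96 next round, worth 0.74 × 0.96 = 0.7104 now; the founder offers that and keeps 23.2896.
Round 1 (the investor proposes): the founder can get 23.2896 next round, worth 0.96 × 23.2896 = 22.358016 now, so the investor offers 22.358016, keeping 1.641984.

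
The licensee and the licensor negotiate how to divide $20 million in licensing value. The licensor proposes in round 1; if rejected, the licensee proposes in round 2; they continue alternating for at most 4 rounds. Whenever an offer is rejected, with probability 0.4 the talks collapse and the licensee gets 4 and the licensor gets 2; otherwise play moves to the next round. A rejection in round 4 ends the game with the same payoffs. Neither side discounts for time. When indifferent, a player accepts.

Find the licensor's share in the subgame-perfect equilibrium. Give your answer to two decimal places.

Round 4 (the licensee proposes): the licensor gets 2 if talks fail, so the licensee offers 2 and keeps 18.
Round 3 (the licensor proposes): rejecting gives the licensee an expected 0.6 × 18 + 0.4 × 4 = 12.4. The licensor offers 12.4 and keeps 20 − 12.4 = 7.6.
Round 2 (the licensee proposes): rejecting gives the licensor an expected 0.6 × 7.6 + 0.4 × 2 = 5.36, so the licensee offers 5.36, keeping 14.64.
Round 1 (the licensor proposes): rejecting gives the licensee an expected 0.6 × 14.64 + 0.4 × 4 = 10.384; the licensor offers that and keeps 9.616.

9.62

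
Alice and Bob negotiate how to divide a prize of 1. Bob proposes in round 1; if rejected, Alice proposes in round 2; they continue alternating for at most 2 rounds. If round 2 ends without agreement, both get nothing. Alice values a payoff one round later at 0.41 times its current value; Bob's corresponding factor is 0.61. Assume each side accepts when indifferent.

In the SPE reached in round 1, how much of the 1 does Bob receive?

0.59

Work backward from the last round.
Round 2 (Alice proposes): rejection yields 0 for Bob; Alice offers 0 and keeps 1.
Round 1 (Bob proposes): Alice can get 1 next round, worth 0.41 × 1 = 0.41 now, so Bob offers 0.41, keeping 0.59.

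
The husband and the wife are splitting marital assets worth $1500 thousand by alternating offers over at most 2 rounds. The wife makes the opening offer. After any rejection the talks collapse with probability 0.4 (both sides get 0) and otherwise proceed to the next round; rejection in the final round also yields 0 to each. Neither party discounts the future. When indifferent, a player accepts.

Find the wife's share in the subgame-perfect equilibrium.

600

Round 2 (the husband proposes): the wife will accept anything ≥ 0, so the husband offers 0 and keeps 1500.
Round 1 (the wife proposes): rejecting gives the husband an expected 0.6 × 1500 = 900; the wife offers that and keeps 600.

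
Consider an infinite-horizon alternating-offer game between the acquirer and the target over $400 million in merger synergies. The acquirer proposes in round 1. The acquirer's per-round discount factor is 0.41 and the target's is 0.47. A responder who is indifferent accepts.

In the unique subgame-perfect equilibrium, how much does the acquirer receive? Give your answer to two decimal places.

Let x be the acquirer's share when the acquirer proposes and y be the target's share when the target proposes.
The target accepts iff offered ≥ 0.47·y, so x = 400 − 0.47y. Symmetrically y = 400 − 0.41x.
Substituting: x = 400 − 0.47(400 − 0.41x), giving x(1 − 0.41·0.47) = 400(1 − 0.47).
So x = 400 × 0.53 / 0.8073 ≈ 262.6037, and the target receives 400 − x ≈ 137.3963.

262.60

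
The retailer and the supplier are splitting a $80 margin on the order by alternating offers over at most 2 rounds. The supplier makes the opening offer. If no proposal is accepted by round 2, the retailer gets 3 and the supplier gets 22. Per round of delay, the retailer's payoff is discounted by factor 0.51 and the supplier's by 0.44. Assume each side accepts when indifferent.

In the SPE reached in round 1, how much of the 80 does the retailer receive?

29.58

Round 2 (the retailer proposes): the supplier gets 22 if talks fail, so the retailer offers 22 and keeps 58.
Round 1 (the supplier proposes): the retailer can get 58 next round, worth 0.51 × 58 = 29.58 now; the supplier offers that and keeps 50.42.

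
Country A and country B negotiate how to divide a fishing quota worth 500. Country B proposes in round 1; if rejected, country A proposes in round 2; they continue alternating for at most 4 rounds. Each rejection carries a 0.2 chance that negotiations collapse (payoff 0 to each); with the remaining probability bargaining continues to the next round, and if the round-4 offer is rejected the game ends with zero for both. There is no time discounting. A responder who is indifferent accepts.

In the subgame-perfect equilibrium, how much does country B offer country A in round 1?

By backward induction:
Round 4 (country A proposes): rejection yields 0 for country B; country A offers 0 and keeps 500.
Round 3 (country B proposes): rejecting gives country A an expected 0.8 × 500 = 400. Country B offers 400 and keeps 500 − 400 = 100.
Round 2 (country A proposes): rejecting gives country B an expected 0.8 × 100 = 80. Country A offers 80 and keeps 500 − 80 = 420.
Round 1 (country B proposes): rejecting gives country A an expected 0.8 × 420 = 336. Country B offers 336 and keeps 500 − 336 = 164.

336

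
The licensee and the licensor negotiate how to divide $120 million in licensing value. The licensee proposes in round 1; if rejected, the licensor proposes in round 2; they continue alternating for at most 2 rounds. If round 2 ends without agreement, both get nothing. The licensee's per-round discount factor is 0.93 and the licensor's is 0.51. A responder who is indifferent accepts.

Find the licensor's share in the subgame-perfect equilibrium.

61.2

Round 2 (the licensor proposes): rejection yields 0 for the licensee; the licensor offers 0 and keeps 120.
Round 1 (the licensee proposes): the licensor can get 120 next round, worth 0.51 × 120 = 61.2 now; the licensee offers that and keeps 58.8.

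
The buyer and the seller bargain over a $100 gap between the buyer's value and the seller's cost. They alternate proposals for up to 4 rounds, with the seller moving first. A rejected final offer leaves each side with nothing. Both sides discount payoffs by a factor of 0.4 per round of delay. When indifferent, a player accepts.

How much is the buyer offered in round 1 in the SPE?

30.4

Work backward from the last round.
Round 4 (the buyer proposes): the seller will accept anything ≥ 0, so the buyer offers 0 and keeps 100.
Round 3 (the seller proposes): the buyer can get 100 next round, worth 0.4 × 100 = 40 now. The seller offers 40 and keeps 100 − 40 = 60.
Round 2 (the buyer proposes): the seller can get 60 next round, worth 0.4 × 60 = 24 now. The buyer offers 24 and keeps 100 − 24 = 76.
Round 1 (the seller proposes): the buyer can get 76 next round, worth 0.4 × 76 = 30.4 now. The seller offers 30.4 and keeps 100 − 30.4 = 69.6.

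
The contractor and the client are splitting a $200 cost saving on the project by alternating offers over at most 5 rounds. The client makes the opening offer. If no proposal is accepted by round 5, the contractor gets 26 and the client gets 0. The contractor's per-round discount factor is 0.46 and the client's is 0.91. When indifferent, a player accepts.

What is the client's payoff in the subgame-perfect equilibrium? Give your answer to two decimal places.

Solve by backward induction from round 5.
Round 5 (the client proposes): the contractor gets 26 if talks fail, so the client offers 26 and keeps 174.
Round 4 (the contractor proposes): the client can get 174 next round, worth 0.91 × 174 = 158.34 now; the contractor offers that and keeps 41.66.
Round 3 (the client proposes): the contractor can get 41.66 next round, worth 0.46 × 41.66 = 19.1636 now, so the client offers 19.1636, keeping 180.8364.
Round 2 (the contractor proposes): the client can get 180.8364 next round, worth 0.91 × 180.8364 = 164.561124 now. The contractor offers 164.561124 and keeps 200 − 164.561124 = 35.438876.
Round 1 (the client proposes): the contractor can get 35.438876 next round, worth 0.46 × 35.438876 = 16.30188296 now. The client offers 16.30188296 and keeps 200 − 16.30188296 = 183.69811704.

183.70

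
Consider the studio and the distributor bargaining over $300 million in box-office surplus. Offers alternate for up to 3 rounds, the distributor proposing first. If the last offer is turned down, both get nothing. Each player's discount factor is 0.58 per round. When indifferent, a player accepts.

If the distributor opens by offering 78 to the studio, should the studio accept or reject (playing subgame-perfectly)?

Round 3 (the distributor proposes): the studio will accept anything ≥ 0, so the distributor offers 0 and keeps 300.
Round 2 (the studio proposes): the distributor can get 300 next round, worth 0.58 × 300 = 174 now; the studio offers that and keeps 126.
So by rejecting in round 1, the studio gets 126 next round, worth 0.58 × 126 = 73.08 now.
Offer 78 ≥ 73.08, so the studio accepts.

Accept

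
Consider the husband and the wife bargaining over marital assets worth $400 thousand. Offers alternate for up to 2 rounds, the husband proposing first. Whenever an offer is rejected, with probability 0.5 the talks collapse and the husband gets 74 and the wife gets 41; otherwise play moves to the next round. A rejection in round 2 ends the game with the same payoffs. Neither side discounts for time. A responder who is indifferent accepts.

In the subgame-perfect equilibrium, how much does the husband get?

By backward induction:
Round 2 (the wife proposes): the husband gets 74 if talks fail, so the wife offers 74 and keeps 326.
Round 1 (the husband proposes): rejecting gives the wife an expected 0.5 × 326 + 0.5 × 41 = 183.5; the husband offers that and keeps 216.5.

216.5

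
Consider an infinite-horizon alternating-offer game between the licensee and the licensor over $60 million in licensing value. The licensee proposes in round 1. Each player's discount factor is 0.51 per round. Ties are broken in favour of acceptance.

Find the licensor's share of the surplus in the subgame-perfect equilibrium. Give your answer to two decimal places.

20.26

In a stationary SPE each proposer offers the other exactly their discounted continuation value.
If the licensee keeps x when proposing and the licensor keeps y when proposing, then x = 60 − 0.51y and y = 60 − 0.51x.
Solving: x = 60(1 − 0.51) / (1 − 0.51·0.51) = 29.4 / 0.7399 ≈ 39.7351.
The licensor gets 60 − 39.7351 ≈ 20.2649.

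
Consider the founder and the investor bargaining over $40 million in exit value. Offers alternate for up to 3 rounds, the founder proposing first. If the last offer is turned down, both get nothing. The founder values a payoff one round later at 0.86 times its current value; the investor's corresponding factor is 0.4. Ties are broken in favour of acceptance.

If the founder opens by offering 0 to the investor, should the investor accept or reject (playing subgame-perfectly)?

Work out the investor's continuation value if the offer is rejected.
Round 3 (the founder proposes): the investor will accept anything ≥ 0, so the founder offers 0 and keeps 40.
Round 2 (the investor proposes): the founder can get 40 next round, worth 0.86 × 40 = 34.4 now; the investor offers that and keeps 5.6.
So by rejecting in round 1, the investor gets 5.6 next round, worth 0.4 × 5.6 = 2.24 now.
Offer 0 < 2.24, so the investor rejects.

Reject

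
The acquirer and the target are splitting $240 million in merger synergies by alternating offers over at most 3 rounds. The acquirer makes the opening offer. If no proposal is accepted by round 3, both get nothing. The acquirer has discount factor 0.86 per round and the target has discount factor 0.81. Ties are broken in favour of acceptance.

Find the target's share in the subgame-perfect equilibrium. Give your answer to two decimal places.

27.22

Round 3 (the acquirer proposes): the target will accept anything ≥ 0, so the acquirer offers 0 and keeps 240.
Round 2 (the target proposes): the acquirer can get 240 next round, worth 0.86 × 240 = 206.4 now; the target offers that and keeps 33.6.
Round 1 (the acquirer proposes): the target can get 33.6 next round, worth 0.81 × 33.6 = 27.216 now; the acquirer offers that and keeps 212.784.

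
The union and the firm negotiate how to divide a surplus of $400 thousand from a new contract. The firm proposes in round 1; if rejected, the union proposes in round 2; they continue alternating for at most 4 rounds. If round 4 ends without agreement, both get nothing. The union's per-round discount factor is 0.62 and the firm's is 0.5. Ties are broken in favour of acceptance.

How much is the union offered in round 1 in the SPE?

200.88

Round 4 (the union proposes): rejection yields 0 for the firm; the union offers 0 and keeps 400.
Round 3 (the firm proposes): the union can get 400 next round, worth 0.62 × 400 = 248 now. The firm offers 248 and keeps 400 − 248 = 152.
Round 2 (the union proposes): the firm can get 152 next round, worth 0.5 × 152 = 76 now, so the union offers 76, keeping 324.
Round 1 (the firm proposes): the union can get 324 next round, worth 0.62 × 324 = 200.88 now; the firm offers that and keeps 199.12.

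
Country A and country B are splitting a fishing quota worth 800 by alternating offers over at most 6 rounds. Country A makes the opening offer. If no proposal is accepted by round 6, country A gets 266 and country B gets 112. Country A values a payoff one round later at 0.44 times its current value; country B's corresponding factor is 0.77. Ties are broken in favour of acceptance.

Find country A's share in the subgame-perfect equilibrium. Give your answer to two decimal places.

290.97

Round 6 (country B proposes): country A gets 266 if talks fail, so country B offers 266 and keeps 534.
Round 5 (country A proposes): country B can get 534 next round, worth 0.77 × 534 = 411.18 now; country A offers that and keeps 388.82.
Round 4 (country B proposes): country A can get 388.82 next round, worth 0.44 × 388.82 = 171.0808 now. Country B offers 171.0808 and keeps 800 − 171.0808 = 628.9192.
Round 3 (country A proposes): country B can get 628.9192 next round, worth 0.77 × 628.9192 = 484.267784 now; country A offers that and keeps 315.732216.
Round 2 (country B proposes): country A can get 315.732216 next round, worth 0.44 × 315.732216 = 138.92217504 now, so country B offers 138.92217504, keeping 661.07782496.
Round 1 (country A proposes): country B can get 661.07782496 next round, worth 0.77 × 661.07782496 = 509.0299252192 now, so country A offers 509.0299252192, keeping 290.9700747808.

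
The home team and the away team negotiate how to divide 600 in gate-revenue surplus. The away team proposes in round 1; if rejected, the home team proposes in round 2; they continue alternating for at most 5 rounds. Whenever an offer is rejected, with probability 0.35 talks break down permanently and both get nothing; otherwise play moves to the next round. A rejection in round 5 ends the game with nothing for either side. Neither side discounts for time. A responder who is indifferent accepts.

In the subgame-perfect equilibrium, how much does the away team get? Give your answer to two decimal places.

405.83

By backward induction:
Round 5 (the away team proposes): rejection yields 0 for the home team; the away team offers 0 and keeps 600.
Round 4 (the home team proposes): rejecting gives the away team an expected 0.65 × 600 = 390. The home team offers 390 and keeps 600 − 390 = 210.
Round 3 (the away team proposes): rejecting gives the home team an expected 0.65 × 210 = 136.5. The away team offers 136.5 and keeps 600 − 136.5 = 463.5.
Round 2 (the home team proposes): rejecting gives the away team an expected 0.65 × 463.5 = 301.275; the home team offers that and keeps 298.725.
Round 1 (the away team proposes): rejecting gives the home team an expected 0.65 × 298.725 = 194.17125, so the away team offers 194.17125, keeping 405.82875.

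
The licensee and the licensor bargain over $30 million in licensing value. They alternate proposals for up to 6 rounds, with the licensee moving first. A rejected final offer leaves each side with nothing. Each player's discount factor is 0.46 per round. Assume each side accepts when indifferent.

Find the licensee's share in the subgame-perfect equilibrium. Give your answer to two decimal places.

20.35

By backward induction:
Round 6 (the licensor proposes): the licensee will accept anything ≥ 0, so the licensor offers 0 and keeps 30.
Round 5 (the licensee proposes): the licensor can get 30 next round, worth 0.46 × 30 = 13.8 now; the licensee offers that and keeps 16.2.
Round 4 (the licensor proposes): the licensee can get 16.2 next round, worth 0.46 × 16.2 = 7.452 now; the licensor offers that and keeps 22.548.
Round 3 (the licensee proposes): the licensor can get 22.548 next round, worth 0.46 × 22.548 = 10.37208 now, so the licensee offers 10.37208, keeping 19.62792.
Round 2 (the licensor proposes): the licensee can get 19.62792 next round, worth 0.46 × 19.62792 = 9.0288432 now, so the licensor offers 9.0288432, keeping 20.9711568.
Round 1 (the licensee proposes): the licensor can get 20.9711568 next round, worth 0.46 × 20.9711568 = 9.646732128 now. The licensee offers 9.646732128 and keeps 30 − 9.646732128 = 20.353267872.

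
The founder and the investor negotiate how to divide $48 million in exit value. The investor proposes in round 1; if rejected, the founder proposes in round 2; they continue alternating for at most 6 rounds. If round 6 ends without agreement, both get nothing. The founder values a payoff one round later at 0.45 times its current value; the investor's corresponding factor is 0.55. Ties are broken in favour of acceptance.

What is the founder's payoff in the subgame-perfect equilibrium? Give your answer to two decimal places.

13.45

Round 6 (the founder proposes): rejection yields 0 for the investor; the founder offers 0 and keeps 48.
Round 5 (the investor proposes): the founder can get 48 next round, worth 0.45 × 48 = 21.6 now, so the investor offers 21.6, keeping 26.4.
Round 4 (the founder proposes): the investor can get 26.4 next round, worth 0.55 × 26.4 = 14.52 now. The founder offers 14.52 and keeps 48 − 14.52 = 33.48.
Round 3 (the investor proposes): the founder can get 33.48 next round, worth 0.45 × 33.48 = 15.066 now. The investor offers 15.066 and keeps 48 − 15.066 = 32.934.
Round 2 (the founder proposes): the investor can get 32.934 next round, worth 0.55 × 32.934 = 18.1137 now. The founder offers 18.1137 and keeps 48 − 18.1137 = 29.8863.
Round 1 (the investor proposes): the founder can get 29.8863 next round, worth 0.45 × 29.8863 = 13.448835 now, so the investor offers 13.448835, keeping 34.551165.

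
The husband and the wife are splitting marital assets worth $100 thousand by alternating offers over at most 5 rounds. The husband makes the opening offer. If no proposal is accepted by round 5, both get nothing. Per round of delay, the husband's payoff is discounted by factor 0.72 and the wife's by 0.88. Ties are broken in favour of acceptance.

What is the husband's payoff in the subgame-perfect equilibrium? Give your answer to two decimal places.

59.75

By backward induction:
Round 5 (the husband proposes): rejection yields 0 for the wife; the husband offers 0 and keeps 100.
Round 4 (the wife proposes): the husband can get 100 next round, worth 0.72 × 100 = 72 now. The wife offers 72 and keeps 100 − 72 = 28.
Round 3 (the husband proposes): the wife can get 28 next round, worth 0.88 × 28 = 24.64 now; the husband offers that and keeps 75.36.
Round 2 (the wife proposes): the husband can get 75.36 next round, worth 0.72 × 75.36 = 54.2592 now. The wife offers 54.2592 and keeps 100 − 54.2592 = 45.7408.
Round 1 (the husband proposes): the wife can get 45.7408 next round, worth 0.88 × 45.7408 = 40.251904 now. The husband offers 40.251904 and keeps 100 − 40.251904 = 59.748096.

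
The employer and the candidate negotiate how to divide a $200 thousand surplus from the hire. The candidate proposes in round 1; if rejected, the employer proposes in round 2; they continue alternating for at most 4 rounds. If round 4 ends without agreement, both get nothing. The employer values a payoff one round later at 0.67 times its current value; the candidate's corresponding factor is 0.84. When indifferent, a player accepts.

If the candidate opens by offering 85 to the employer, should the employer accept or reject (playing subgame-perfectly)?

Reject

Round 4 (the employer proposes): the candidate will accept anything ≥ 0, so the employer offers 0 and keeps 200.
Round 3 (the candidate proposes): the employer can get 200 next round, worth 0.67 × 200 = 134 now, so the candidate offers 134, keeping 66.
Round 2 (the employer proposes): the candidate can get 66 next round, worth 0.84 × 66 = 55.44 now; the employer offers that and keeps 144.56.
So by rejecting in round 1, the employer gets 144.56 next round, worth 0.67 × 144.56 = 96.8552 now.
Offer 85 < 96.8552, so the employer rejects.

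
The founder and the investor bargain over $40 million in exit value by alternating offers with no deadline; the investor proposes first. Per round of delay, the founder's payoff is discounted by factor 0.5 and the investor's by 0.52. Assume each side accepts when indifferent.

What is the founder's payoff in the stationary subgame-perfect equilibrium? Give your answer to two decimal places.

Let x be the investor's share when the investor proposes and y be the founder's share when the founder proposes.
The founder accepts iff offered ≥ 0.5·y, so x = 40 − 0.5y. Symmetrically y = 40 − 0.52x.
Substituting: x = 40 − 0.5(40 − 0.52x), giving x(1 − 0.52·0.5) = 40(1 − 0.5).
So x = 40 × 0.5 / 0.74 ≈ 27.0270, and the founder receives 40 − x ≈ 12.9730.

12.97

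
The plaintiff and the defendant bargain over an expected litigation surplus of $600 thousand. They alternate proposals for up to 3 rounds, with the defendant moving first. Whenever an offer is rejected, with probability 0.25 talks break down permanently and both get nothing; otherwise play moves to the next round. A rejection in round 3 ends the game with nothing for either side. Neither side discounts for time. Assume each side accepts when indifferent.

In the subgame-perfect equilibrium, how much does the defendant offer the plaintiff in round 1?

By backward induction:
Round 3 (the defendant proposes): the plaintiff will accept anything ≥ 0, so the defendant offers 0 and keeps 600.
Round 2 (the plaintiff proposes): rejecting gives the defendant an expected 0.75 × 600 = 450, so the plaintiff offers 450, keeping 150.
Round 1 (the defendant proposes): rejecting gives the plaintiff an expected 0.75 × 150 = 112.5. The defendant offers 112.5 and keeps 600 − 112.5 = 487.5.

112.5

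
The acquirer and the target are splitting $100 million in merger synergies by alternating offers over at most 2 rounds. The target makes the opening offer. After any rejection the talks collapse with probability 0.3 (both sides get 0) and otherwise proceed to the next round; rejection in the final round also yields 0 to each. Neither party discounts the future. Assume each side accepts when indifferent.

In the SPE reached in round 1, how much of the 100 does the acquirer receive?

70

By backward induction:
Round 2 (the acquirer proposes): rejection yields 0 for the target; the acquirer offers 0 and keeps 100.
Round 1 (the target proposes): rejecting gives the acquirer an expected 0.7 × 100 = 70, so the target offers 70, keeping 30.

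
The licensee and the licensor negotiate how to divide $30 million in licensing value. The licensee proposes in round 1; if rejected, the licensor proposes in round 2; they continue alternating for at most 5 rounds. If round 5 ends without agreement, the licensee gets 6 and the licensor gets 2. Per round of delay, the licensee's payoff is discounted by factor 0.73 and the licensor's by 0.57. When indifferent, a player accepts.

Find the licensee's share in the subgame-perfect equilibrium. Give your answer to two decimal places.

23.12

By backward induction:
Round 5 (the licensee proposes): the licensor gets 2 if talks fail, so the licensee offers 2 and keeps 28.
Round 4 (the licensor proposes): the licensee can get 28 next round, worth 0.73 × 28 = 20.44 now. The licensor offers 20.44 and keeps 30 − 20.44 = 9.56.
Round 3 (the licensee proposes): the licensor can get 9.56 next round, worth 0.57 × 9.56 = 5.4492 now. The licensee offers 5.4492 and keeps 30 − 5.4492 = 24.5508.
Round 2 (the licensor proposes): the licensee can get 24.5508 next round, worth 0.73 × 24.5508 = 17.922084 now. The licensor offers 17.922084 and keeps 30 − 17.922084 = 12.077916.
Round 1 (the licensee proposes): the licensor can get 12.077916 next round, worth 0.57 × 12.077916 = 6.88441212 now. The licensee offers 6.88441212 and keeps 30 − 6.88441212 = 23.11558788.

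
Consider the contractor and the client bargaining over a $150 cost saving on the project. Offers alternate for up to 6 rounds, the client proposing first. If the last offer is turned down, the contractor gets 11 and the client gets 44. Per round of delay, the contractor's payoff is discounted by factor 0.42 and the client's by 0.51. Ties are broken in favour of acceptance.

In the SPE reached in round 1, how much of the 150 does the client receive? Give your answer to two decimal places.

110.47

Round 6 (the contractor proposes): the client gets 44 if talks fail, so the contractor offers 44 and keeps 106.
Round 5 (the client proposes): the contractor can get 106 next round, worth 0.42 × 106 = 44.52 now. The client offers 44.52 and keeps 150 − 44.52 = 105.48.
Round 4 (the contractor proposes): the client can get 105.48 next round, worth 0.51 × 105.48 = 53.7948 now; the contractor offers that and keeps 96.2052.
Round 3 (the client proposes): the contractor can get 96.2052 next round, worth 0.42 × 96.2052 = 40.406184 now, so the client offers 40.406184, keeping 109.593816.
Round 2 (the contractor proposes): the client can get 109.593816 next round, worth 0.51 × 109.593816 = 55.89284616 now, so the contractor offers 55.89284616, keeping 94.10715384.
Round 1 (the client proposes): the contractor can get 94.10715384 next round, worth 0.42 × 94.10715384 = 39.5250046128 now. The client offers 39.5250046128 and keeps 150 − 39.5250046128 = 110.4749953872.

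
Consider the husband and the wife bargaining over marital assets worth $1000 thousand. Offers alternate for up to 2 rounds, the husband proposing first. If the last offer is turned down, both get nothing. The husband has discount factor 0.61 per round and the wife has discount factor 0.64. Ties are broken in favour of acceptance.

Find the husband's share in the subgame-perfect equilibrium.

Round 2 (the wife proposes): rejection yields 0 for the husband; the wife offers 0 and keeps 1000.
Round 1 (the husband proposes): the wife can get 1000 next round, worth 0.64 × 1000 = 640 now. The husband offers 640 and keeps 1000 − 640 = 360.

360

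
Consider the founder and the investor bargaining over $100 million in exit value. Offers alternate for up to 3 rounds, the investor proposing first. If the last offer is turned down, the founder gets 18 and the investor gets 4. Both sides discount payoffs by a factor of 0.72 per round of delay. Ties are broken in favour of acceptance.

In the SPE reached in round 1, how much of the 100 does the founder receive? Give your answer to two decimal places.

29.49

Round 3 (the investor proposes): the founder gets 18 if talks fail, so the investor offers 18 and keeps 82.
Round 2 (the founder proposes): the investor can get 82 next round, worth 0.72 × 82 = 59.04 now; the founder offers that and keeps 40.96.
Round 1 (the investor proposes): the founder can get 40.96 next round, worth 0.72 × 40.96 = 29.4912 now, so the investor offers 29.4912, keeping 70.5088.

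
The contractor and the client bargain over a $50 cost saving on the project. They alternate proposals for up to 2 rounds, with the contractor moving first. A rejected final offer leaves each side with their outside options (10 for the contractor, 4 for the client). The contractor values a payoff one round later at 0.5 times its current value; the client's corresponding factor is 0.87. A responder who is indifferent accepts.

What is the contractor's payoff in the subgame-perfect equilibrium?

Round 2 (the client proposes): the contractor gets 10 if talks fail, so the client offers 10 and keeps 40.
Round 1 (the contractor proposes): the client can get 40 next round, worth 0.87 × 40 = 34.8 now, so the contractor offers 34.8, keeping 15.2.

15.2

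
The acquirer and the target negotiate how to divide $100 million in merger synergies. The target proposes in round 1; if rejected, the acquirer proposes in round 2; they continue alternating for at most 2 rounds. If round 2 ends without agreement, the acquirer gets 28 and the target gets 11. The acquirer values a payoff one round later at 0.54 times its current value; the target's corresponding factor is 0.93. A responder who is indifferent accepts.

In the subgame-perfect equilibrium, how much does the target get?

51.94

Round 2 (the acquirer proposes): the target gets 11 if talks fail, so the acquirer offers 11 and keeps 89.
Round 1 (the target proposes): the acquirer can get 89 next round, worth 0.54 × 89 = 48.06 now. The target offers 48.06 and keeps 100 − 48.06 = 51.94.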